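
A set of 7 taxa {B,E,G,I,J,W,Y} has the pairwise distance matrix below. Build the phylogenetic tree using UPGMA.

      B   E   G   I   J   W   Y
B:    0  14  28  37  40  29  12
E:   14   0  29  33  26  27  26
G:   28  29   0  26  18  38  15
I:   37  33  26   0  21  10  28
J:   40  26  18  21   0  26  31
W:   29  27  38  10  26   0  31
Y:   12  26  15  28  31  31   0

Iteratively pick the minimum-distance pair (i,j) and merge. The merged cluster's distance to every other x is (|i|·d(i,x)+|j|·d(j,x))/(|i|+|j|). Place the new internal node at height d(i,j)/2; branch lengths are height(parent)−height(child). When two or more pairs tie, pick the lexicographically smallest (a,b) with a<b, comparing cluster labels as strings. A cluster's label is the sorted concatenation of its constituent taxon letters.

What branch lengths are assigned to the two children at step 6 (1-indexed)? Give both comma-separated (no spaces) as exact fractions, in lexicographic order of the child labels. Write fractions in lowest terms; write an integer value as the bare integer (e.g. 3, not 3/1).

1. join I+W (d=10) ⇒ IW; edges |I|=5, |W|=5
  updated: d(B,IW)=33, d(E,IW)=30, d(G,IW)=32, d(IW,J)=47/2, d(IW,Y)=59/2
2. join B+Y (d=12) ⇒ BY; edges |B|=6, |Y|=6
  updated: d(BY,E)=20, d(BY,G)=43/2, d(BY,IW)=125/4, d(BY,J)=71/2
3. join G+J (d=18) ⇒ GJ; edges |G|=9, |J|=9
  updated: d(BY,GJ)=57/2, d(E,GJ)=55/2, d(GJ,IW)=111/4
4. join BY+E (d=20) ⇒ BEY; edges |BY|=4, |E|=10
  updated: d(BEY,GJ)=169/6, d(BEY,IW)=185/6
5. join GJ+IW (d=111/4) ⇒ GIJW; edges |GJ|=39/8, |IW|=71/8
  updated: d(BEY,GIJW)=59/2
6. join BEY+GIJW (d=59/2) ⇒ BEGIJWY; edges |BEY|=19/4, |GIJW|=7/8
final tree: (((B:6,Y:6):4,E:10):19/4,((G:9,J:9):39/8,(I:5,W:5):71/8):7/8)
total length: 587/8

19/4,7/8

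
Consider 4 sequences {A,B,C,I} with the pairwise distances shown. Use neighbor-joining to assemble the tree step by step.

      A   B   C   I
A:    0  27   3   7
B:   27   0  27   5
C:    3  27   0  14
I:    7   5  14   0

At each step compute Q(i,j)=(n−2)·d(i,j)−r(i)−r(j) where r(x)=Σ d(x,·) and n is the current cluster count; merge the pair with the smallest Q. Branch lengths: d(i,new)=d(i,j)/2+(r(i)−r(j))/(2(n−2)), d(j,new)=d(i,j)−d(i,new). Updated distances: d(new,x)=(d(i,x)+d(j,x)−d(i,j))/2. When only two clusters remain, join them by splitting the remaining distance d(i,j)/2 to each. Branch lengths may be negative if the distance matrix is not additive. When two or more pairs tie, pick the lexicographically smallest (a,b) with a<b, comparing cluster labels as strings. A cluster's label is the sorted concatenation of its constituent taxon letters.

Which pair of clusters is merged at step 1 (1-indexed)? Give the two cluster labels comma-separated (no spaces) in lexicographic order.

A,C

1. join A+C (d=3, Q=-75) ⇒ AC; edges |A|=-1/4, |C|=13/4
  updated: d(AC,B)=51/2, d(AC,I)=9
2. join AC+B (d=51/2, Q=-79/2) ⇒ ABC; edges |AC|=59/4, |B|=43/4
  updated: d(ABC,I)=-23/4
3. join ABC+I (d=-23/4) ⇒ ABCI; edges |ABC|=-23/8, |I|=-23/8
final tree: (((A:-1/4,C:13/4):59/4,B:43/4):-23/8,I:-23/8)
total length: 91/4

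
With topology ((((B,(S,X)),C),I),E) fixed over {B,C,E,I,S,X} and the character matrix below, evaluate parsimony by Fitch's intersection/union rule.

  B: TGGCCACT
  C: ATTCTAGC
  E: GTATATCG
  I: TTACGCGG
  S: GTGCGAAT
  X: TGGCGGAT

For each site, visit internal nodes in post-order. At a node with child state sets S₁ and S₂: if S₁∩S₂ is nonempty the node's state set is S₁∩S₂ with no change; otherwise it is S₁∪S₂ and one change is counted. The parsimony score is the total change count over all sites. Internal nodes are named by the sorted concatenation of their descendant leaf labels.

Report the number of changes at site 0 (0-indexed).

3

site 0, node SX: S={G} ∪ X={T} → {G,T} (+1)
site 0, node BSX: B={T} ∩ SX={G,T} → {T} (+0)
site 0, node BCSX: BSX={T} ∪ C={A} → {A,T} (+1)
site 0, node BCISX: BCSX={A,T} ∩ I={T} → {T} (+0)
site 0, node BCEISX: BCISX={T} ∪ E={G} → {G,T} (+1)
site 1, node SX: S={T} ∪ X={G} → {G,T} (+1)
site 1, node BSX: B={G} ∩ SX={G,T} → {G} (+0)
site 1, node BCSX: BSX={G} ∪ C={T} → {G,T} (+1)
site 1, node BCISX: BCSX={G,T} ∩ I={T} → {T} (+0)
site 1, node BCEISX: BCISX={T} ∩ E={T} → {T} (+0)
site 2, node SX: S={G} ∩ X={G} → {G} (+0)
site 2, node BSX: B={G} ∩ SX={G} → {G} (+0)
site 2, node BCSX: BSX={G} ∪ C={T} → {G,T} (+1)
site 2, node BCISX: BCSX={G,T} ∪ I={A} → {A,G,T} (+1)
site 2, node BCEISX: BCISX={A,G,T} ∩ E={A} → {A} (+0)
site 3, node SX: S={C} ∩ X={C} → {C} (+0)
site 3, node BSX: B={C} ∩ SX={C} → {C} (+0)
site 3, node BCSX: BSX={C} ∩ C={C} → {C} (+0)
site 3, node BCISX: BCSX={C} ∩ I={C} → {C} (+0)
site 3, node BCEISX: BCISX={C} ∪ E={T} → {C,T} (+1)
site 4, node SX: S={G} ∩ X={G} → {G} (+0)
site 4, node BSX: B={C} ∪ SX={G} → {C,G} (+1)
site 4, node BCSX: BSX={C,G} ∪ C={T} → {C,G,T} (+1)
site 4, node BCISX: BCSX={C,G,T} ∩ I={G} → {G} (+0)
site 4, node BCEISX: BCISX={G} ∪ E={A} → {A,G} (+1)
site 5, node SX: S={A} ∪ X={G} → {A,G} (+1)
site 5, node BSX: B={A} ∩ SX={A,G} → {A} (+0)
site 5, node BCSX: BSX={A} ∩ C={A} → {A} (+0)
site 5, node BCISX: BCSX={A} ∪ I={C} → {A,C} (+1)
site 5, node BCEISX: BCISX={A,C} ∪ E={T} → {A,C,T} (+1)
site 6, node SX: S={A} ∩ X={A} → {A} (+0)
site 6, node BSX: B={C} ∪ SX={A} → {A,C} (+1)
site 6, node BCSX: BSX={A,C} ∪ C={G} → {A,C,G} (+1)
site 6, node BCISX: BCSX={A,C,G} ∩ I={G} → {G} (+0)
site 6, node BCEISX: BCISX={G} ∪ E={C} → {C,G} (+1)
site 7, node SX: S={T} ∩ X={T} → {T} (+0)
site 7, node BSX: B={T} ∩ SX={T} → {T} (+0)
site 7, node BCSX: BSX={T} ∪ C={C} → {C,T} (+1)
site 7, node BCISX: BCSX={C,T} ∪ I={G} → {C,G,T} (+1)
site 7, node BCEISX: BCISX={C,G,T} ∩ E={G} → {G} (+0)
per-site changes: [3, 2, 2, 1, 3, 3, 3, 2]; total = 19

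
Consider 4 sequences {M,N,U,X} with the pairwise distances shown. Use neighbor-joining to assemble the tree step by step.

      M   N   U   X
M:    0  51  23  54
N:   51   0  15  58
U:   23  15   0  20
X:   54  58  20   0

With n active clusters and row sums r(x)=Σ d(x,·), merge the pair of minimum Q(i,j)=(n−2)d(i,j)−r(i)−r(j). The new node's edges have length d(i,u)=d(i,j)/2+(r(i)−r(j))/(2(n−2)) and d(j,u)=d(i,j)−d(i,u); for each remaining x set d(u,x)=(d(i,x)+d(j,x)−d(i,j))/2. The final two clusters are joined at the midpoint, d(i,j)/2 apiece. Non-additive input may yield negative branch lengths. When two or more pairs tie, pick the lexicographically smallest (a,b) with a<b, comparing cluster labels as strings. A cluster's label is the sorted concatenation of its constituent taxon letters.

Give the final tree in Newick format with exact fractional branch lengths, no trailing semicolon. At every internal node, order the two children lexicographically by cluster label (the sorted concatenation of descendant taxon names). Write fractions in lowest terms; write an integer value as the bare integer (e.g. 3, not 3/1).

step 1: merge (M,X) at d=54, Q=-152; branch lengths M→26, X→28; new cluster MX
  updated: d(MX,N)=55/2, d(MX,U)=-11/2
step 2: merge (MX,N) at d=55/2, Q=-37; branch lengths MX→7/2, N→24; new cluster MNX
  updated: d(MNX,U)=-9
step 3: merge (MNX,U) at d=-9; branch lengths MNX→-9/2, U→-9/2; new cluster MNUX
final tree: (((M:26,X:28):7/2,N:24):-9/2,U:-9/2)
total length: 145/2

(((M:26,X:28):7/2,N:24):-9/2,U:-9/2)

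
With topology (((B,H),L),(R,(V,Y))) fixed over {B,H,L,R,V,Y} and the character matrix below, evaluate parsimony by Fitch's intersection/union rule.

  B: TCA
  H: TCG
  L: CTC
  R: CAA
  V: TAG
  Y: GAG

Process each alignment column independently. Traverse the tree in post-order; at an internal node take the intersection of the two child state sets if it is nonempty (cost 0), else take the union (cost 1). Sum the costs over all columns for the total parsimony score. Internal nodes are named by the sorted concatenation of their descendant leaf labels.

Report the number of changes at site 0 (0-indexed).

3

site 0, node BH: B={T} ∩ H={T} → {T} (+0)
site 0, node BHL: BH={T} ∪ L={C} → {C,T} (+1)
site 0, node VY: V={T} ∪ Y={G} → {G,T} (+1)
site 0, node RVY: R={C} ∪ VY={G,T} → {C,G,T} (+1)
site 0, node BHLRVY: BHL={C,T} ∩ RVY={C,G,T} → {C,T} (+0)
site 1, node BH: B={C} ∩ H={C} → {C} (+0)
site 1, node BHL: BH={C} ∪ L={T} → {C,T} (+1)
site 1, node VY: V={A} ∩ Y={A} → {A} (+0)
site 1, node RVY: R={A} ∩ VY={A} → {A} (+0)
site 1, node BHLRVY: BHL={C,T} ∪ RVY={A} → {A,C,T} (+1)
site 2, node BH: B={A} ∪ H={G} → {A,G} (+1)
site 2, node BHL: BH={A,G} ∪ L={C} → {A,C,G} (+1)
site 2, node VY: V={G} ∩ Y={G} → {G} (+0)
site 2, node RVY: R={A} ∪ VY={G} → {A,G} (+1)
site 2, node BHLRVY: BHL={A,C,G} ∩ RVY={A,G} → {A,G} (+0)
per-site changes: [3, 2, 3]; total = 8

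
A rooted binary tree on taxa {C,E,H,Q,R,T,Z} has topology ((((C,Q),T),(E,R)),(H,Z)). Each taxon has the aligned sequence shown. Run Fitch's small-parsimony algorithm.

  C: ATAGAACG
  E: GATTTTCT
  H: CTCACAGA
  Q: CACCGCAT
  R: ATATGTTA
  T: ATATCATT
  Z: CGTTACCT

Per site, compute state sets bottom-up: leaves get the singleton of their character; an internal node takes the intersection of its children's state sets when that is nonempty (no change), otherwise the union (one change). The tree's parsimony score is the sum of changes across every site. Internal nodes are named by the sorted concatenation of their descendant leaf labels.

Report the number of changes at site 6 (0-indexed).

4

site 0, node CQ: C={A} ∪ Q={C} → {A,C} (+1)
site 0, node CQT: CQ={A,C} ∩ T={A} → {A} (+0)
site 0, node ER: E={G} ∪ R={A} → {A,G} (+1)
site 0, node CEQRT: CQT={A} ∩ ER={A,G} → {A} (+0)
site 0, node HZ: H={C} ∩ Z={C} → {C} (+0)
site 0, node CEHQRTZ: CEQRT={A} ∪ HZ={C} → {A,C} (+1)
site 1, node CQ: C={T} ∪ Q={A} → {A,T} (+1)
site 1, node CQT: CQ={A,T} ∩ T={T} → {T} (+0)
site 1, node ER: E={A} ∪ R={T} → {A,T} (+1)
site 1, node CEQRT: CQT={T} ∩ ER={A,T} → {T} (+0)
site 1, node HZ: H={T} ∪ Z={G} → {G,T} (+1)
site 1, node CEHQRTZ: CEQRT={T} ∩ HZ={G,T} → {T} (+0)
site 2, node CQ: C={A} ∪ Q={C} → {A,C} (+1)
site 2, node CQT: CQ={A,C} ∩ T={A} → {A} (+0)
site 2, node ER: E={T} ∪ R={A} → {A,T} (+1)
site 2, node CEQRT: CQT={A} ∩ ER={A,T} → {A} (+0)
site 2, node HZ: H={C} ∪ Z={T} → {C,T} (+1)
site 2, node CEHQRTZ: CEQRT={A} ∪ HZ={C,T} → {A,C,T} (+1)
site 3, node CQ: C={G} ∪ Q={C} → {C,G} (+1)
site 3, node CQT: CQ={C,G} ∪ T={T} → {C,G,T} (+1)
site 3, node ER: E={T} ∩ R={T} → {T} (+0)
site 3, node CEQRT: CQT={C,G,T} ∩ ER={T} → {T} (+0)
site 3, node HZ: H={A} ∪ Z={T} → {A,T} (+1)
site 3, node CEHQRTZ: CEQRT={T} ∩ HZ={A,T} → {T} (+0)
site 4, node CQ: C={A} ∪ Q={G} → {A,G} (+1)
site 4, node CQT: CQ={A,G} ∪ T={C} → {A,C,G} (+1)
site 4, node ER: E={T} ∪ R={G} → {G,T} (+1)
site 4, node CEQRT: CQT={A,C,G} ∩ ER={G,T} → {G} (+0)
site 4, node HZ: H={C} ∪ Z={A} → {A,C} (+1)
site 4, node CEHQRTZ: CEQRT={G} ∪ HZ={A,C} → {A,C,G} (+1)
site 5, node CQ: C={A} ∪ Q={C} → {A,C} (+1)
site 5, node CQT: CQ={A,C} ∩ T={A} → {A} (+0)
site 5, node ER: E={T} ∩ R={T} → {T} (+0)
site 5, node CEQRT: CQT={A} ∪ ER={T} → {A,T} (+1)
site 5, node HZ: H={A} ∪ Z={C} → {A,C} (+1)
site 5, node CEHQRTZ: CEQRT={A,T} ∩ HZ={A,C} → {A} (+0)
site 6, node CQ: C={C} ∪ Q={A} → {A,C} (+1)
site 6, node CQT: CQ={A,C} ∪ T={T} → {A,C,T} (+1)
site 6, node ER: E={C} ∪ R={T} → {C,T} (+1)
site 6, node CEQRT: CQT={A,C,T} ∩ ER={C,T} → {C,T} (+0)
site 6, node HZ: H={G} ∪ Z={C} → {C,G} (+1)
site 6, node CEHQRTZ: CEQRT={C,T} ∩ HZ={C,G} → {C} (+0)
site 7, node CQ: C={G} ∪ Q={T} → {G,T} (+1)
site 7, node CQT: CQ={G,T} ∩ T={T} → {T} (+0)
site 7, node ER: E={T} ∪ R={A} → {A,T} (+1)
site 7, node CEQRT: CQT={T} ∩ ER={A,T} → {T} (+0)
site 7, node HZ: H={A} ∪ Z={T} → {A,T} (+1)
site 7, node CEHQRTZ: CEQRT={T} ∩ HZ={A,T} → {T} (+0)
per-site changes: [3, 3, 4, 3, 5, 3, 4, 3]; total = 28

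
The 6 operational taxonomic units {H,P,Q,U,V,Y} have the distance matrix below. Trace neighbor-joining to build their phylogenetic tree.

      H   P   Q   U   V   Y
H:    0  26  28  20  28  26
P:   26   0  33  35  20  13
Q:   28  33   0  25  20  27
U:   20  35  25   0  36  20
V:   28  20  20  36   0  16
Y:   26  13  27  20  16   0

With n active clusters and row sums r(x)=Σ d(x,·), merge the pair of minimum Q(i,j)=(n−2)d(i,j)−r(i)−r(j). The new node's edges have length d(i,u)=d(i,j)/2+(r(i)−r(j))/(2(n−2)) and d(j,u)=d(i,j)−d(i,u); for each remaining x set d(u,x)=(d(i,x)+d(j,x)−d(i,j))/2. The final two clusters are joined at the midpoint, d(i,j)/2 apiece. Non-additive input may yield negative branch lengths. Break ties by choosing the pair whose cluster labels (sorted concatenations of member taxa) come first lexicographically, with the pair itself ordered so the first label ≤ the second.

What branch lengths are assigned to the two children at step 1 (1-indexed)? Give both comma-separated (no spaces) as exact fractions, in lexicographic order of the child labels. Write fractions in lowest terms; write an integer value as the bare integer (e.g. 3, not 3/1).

step 1: merge (H,U) at d=20, Q=-184; branch lengths H→9, U→11; new cluster HU
  updated: d(HU,P)=41/2, d(HU,Q)=33/2, d(HU,V)=22, d(HU,Y)=13
step 2: merge (HU,Q) at d=33/2, Q=-119; branch lengths HU→25/6, Q→37/3; new cluster HQU
  updated: d(HQU,P)=37/2, d(HQU,V)=51/4, d(HQU,Y)=47/4
step 3: merge (HQU,V) at d=51/4, Q=-265/4; branch lengths HQU→79/16, V→125/16; new cluster HQUV
  updated: d(HQUV,P)=103/8, d(HQUV,Y)=15/2
step 4: merge (HQUV,P) at d=103/8, Q=-267/8; branch lengths HQUV→59/16, P→147/16; new cluster HPQUV
  updated: d(HPQUV,Y)=61/16
step 5: merge (HPQUV,Y) at d=61/16; branch lengths HPQUV→61/32, Y→61/32; new cluster HPQUVY
final tree: (((((H:9,U:11):25/6,Q:37/3):79/16,V:125/16):59/16,P:147/16):61/32,Y:61/32)
total length: 1055/16

9,11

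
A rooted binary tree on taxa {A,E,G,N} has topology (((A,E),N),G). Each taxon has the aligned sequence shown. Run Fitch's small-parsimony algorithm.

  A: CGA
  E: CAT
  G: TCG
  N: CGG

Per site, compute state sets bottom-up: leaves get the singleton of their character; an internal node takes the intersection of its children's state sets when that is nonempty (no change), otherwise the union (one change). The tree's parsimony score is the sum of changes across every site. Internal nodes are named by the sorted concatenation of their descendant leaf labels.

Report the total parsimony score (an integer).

5

site 0, node AE: A={C} ∩ E={C} → {C} (+0)
site 0, node AEN: AE={C} ∩ N={C} → {C} (+0)
site 0, node AEGN: AEN={C} ∪ G={T} → {C,T} (+1)
site 1, node AE: A={G} ∪ E={A} → {A,G} (+1)
site 1, node AEN: AE={A,G} ∩ N={G} → {G} (+0)
site 1, node AEGN: AEN={G} ∪ G={C} → {C,G} (+1)
site 2, node AE: A={A} ∪ E={T} → {A,T} (+1)
site 2, node AEN: AE={A,T} ∪ N={G} → {A,G,T} (+1)
site 2, node AEGN: AEN={A,G,T} ∩ G={G} → {G} (+0)
per-site changes: [1, 2, 2]; total = 5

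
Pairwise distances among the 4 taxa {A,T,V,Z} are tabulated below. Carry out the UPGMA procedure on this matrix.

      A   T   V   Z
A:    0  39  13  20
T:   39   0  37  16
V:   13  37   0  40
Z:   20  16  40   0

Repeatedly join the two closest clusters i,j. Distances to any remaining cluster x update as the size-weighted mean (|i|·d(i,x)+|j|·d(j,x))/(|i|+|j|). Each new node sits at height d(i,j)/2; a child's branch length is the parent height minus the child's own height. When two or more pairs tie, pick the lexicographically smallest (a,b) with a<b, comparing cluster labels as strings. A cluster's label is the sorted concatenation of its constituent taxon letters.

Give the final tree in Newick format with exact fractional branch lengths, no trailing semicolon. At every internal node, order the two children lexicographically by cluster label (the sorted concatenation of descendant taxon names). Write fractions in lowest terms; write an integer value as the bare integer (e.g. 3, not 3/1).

step 1: merge (A,V) at d=13; branch lengths A→13/2, V→13/2; new cluster AV
  updated: d(AV,T)=38, d(AV,Z)=30
step 2: merge (T,Z) at d=16; branch lengths T→8, Z→8; new cluster TZ
  updated: d(AV,TZ)=34
step 3: merge (AV,TZ) at d=34; branch lengths AV→21/2, TZ→9; new cluster ATVZ
final tree: ((A:13/2,V:13/2):21/2,(T:8,Z:8):9)
total length: 97/2

((A:13/2,V:13/2):21/2,(T:8,Z:8):9)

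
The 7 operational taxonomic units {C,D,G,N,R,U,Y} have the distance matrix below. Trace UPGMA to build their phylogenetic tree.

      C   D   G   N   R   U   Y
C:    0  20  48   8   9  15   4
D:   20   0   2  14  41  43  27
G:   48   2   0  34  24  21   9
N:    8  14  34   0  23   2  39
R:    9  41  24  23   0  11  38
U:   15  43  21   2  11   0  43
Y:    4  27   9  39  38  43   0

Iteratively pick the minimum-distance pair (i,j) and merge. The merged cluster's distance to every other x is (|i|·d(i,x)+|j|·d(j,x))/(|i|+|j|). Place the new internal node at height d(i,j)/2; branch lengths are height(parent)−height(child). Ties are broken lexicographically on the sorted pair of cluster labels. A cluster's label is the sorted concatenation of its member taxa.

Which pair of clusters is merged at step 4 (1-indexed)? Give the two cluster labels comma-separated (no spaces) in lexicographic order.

NU,R

iteration 1: select D,G (d=2); attach at lengths (1, 1); label the merged cluster DG
  updated: d(C,DG)=34, d(DG,N)=24, d(DG,R)=65/2, d(DG,U)=32, d(DG,Y)=18
iteration 2: select N,U (d=2); attach at lengths (1, 1); label the merged cluster NU
  updated: d(C,NU)=23/2, d(DG,NU)=28, d(NU,R)=17, d(NU,Y)=41
iteration 3: select C,Y (d=4); attach at lengths (2, 2); label the merged cluster CY
  updated: d(CY,DG)=26, d(CY,NU)=105/4, d(CY,R)=47/2
iteration 4: select NU,R (d=17); attach at lengths (15/2, 17/2); label the merged cluster NRU
  updated: d(CY,NRU)=76/3, d(DG,NRU)=59/2
iteration 5: select CY,NRU (d=76/3); attach at lengths (32/3, 25/6); label the merged cluster CNRUY
  updated: d(CNRUY,DG)=281/10
iteration 6: select CNRUY,DG (d=281/10); attach at lengths (83/60, 261/20); label the merged cluster CDGNRUY
final tree: (((C:2,Y:2):32/3,((N:1,U:1):15/2,R:17/2):25/6):83/60,(D:1,G:1):261/20)
total length: 799/15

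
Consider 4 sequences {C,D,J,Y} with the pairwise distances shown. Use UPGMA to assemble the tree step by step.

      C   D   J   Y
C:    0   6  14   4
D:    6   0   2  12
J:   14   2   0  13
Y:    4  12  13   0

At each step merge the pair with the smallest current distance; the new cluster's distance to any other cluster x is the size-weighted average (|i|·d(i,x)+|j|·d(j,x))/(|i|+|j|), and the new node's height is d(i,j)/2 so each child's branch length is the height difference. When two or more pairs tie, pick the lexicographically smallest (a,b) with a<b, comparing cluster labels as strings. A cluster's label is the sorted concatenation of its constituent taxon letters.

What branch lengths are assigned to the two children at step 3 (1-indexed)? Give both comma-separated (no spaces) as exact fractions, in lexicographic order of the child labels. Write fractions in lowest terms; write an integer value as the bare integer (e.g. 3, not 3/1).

29/8,37/8

iteration 1: select D,J (d=2); attach at lengths (1, 1); label the merged cluster DJ
  updated: d(C,DJ)=10, d(DJ,Y)=25/2
iteration 2: select C,Y (d=4); attach at lengths (2, 2); label the merged cluster CY
  updated: d(CY,DJ)=45/4
iteration 3: select CY,DJ (d=45/4); attach at lengths (29/8, 37/8); label the merged cluster CDJY
final tree: ((C:2,Y:2):29/8,(D:1,J:1):37/8)
total length: 57/4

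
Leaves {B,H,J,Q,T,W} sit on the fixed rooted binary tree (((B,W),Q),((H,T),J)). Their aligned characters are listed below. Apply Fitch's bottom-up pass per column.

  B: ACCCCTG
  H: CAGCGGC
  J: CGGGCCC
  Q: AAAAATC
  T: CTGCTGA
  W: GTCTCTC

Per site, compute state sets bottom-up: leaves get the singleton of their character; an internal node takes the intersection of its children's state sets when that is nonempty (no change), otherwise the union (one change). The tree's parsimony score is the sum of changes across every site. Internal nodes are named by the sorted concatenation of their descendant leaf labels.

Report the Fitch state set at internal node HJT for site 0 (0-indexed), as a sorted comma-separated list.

C

[col 0] BW: children B:{A}, W:{G} ∪→ {A,G}; cost 1
[col 0] BQW: children BW:{A,G}, Q:{A} ∩→ {A}; cost 0
[col 0] HT: children H:{C}, T:{C} ∩→ {C}; cost 0
[col 0] HJT: children HT:{C}, J:{C} ∩→ {C}; cost 0
[col 0] BHJQTW: children BQW:{A}, HJT:{C} ∪→ {A,C}; cost 1
[col 1] BW: children B:{C}, W:{T} ∪→ {C,T}; cost 1
[col 1] BQW: children BW:{C,T}, Q:{A} ∪→ {A,C,T}; cost 1
[col 1] HT: children H:{A}, T:{T} ∪→ {A,T}; cost 1
[col 1] HJT: children HT:{A,T}, J:{G} ∪→ {A,G,T}; cost 1
[col 1] BHJQTW: children BQW:{A,C,T}, HJT:{A,G,T} ∩→ {A,T}; cost 0
[col 2] BW: children B:{C}, W:{C} ∩→ {C}; cost 0
[col 2] BQW: children BW:{C}, Q:{A} ∪→ {A,C}; cost 1
[col 2] HT: children H:{G}, T:{G} ∩→ {G}; cost 0
[col 2] HJT: children HT:{G}, J:{G} ∩→ {G}; cost 0
[col 2] BHJQTW: children BQW:{A,C}, HJT:{G} ∪→ {A,C,G}; cost 1
[col 3] BW: children B:{C}, W:{T} ∪→ {C,T}; cost 1
[col 3] BQW: children BW:{C,T}, Q:{A} ∪→ {A,C,T}; cost 1
[col 3] HT: children H:{C}, T:{C} ∩→ {C}; cost 0
[col 3] HJT: children HT:{C}, J:{G} ∪→ {C,G}; cost 1
[col 3] BHJQTW: children BQW:{A,C,T}, HJT:{C,G} ∩→ {C}; cost 0
[col 4] BW: children B:{C}, W:{C} ∩→ {C}; cost 0
[col 4] BQW: children BW:{C}, Q:{A} ∪→ {A,C}; cost 1
[col 4] HT: children H:{G}, T:{T} ∪→ {G,T}; cost 1
[col 4] HJT: children HT:{G,T}, J:{C} ∪→ {C,G,T}; cost 1
[col 4] BHJQTW: children BQW:{A,C}, HJT:{C,G,T} ∩→ {C}; cost 0
[col 5] BW: children B:{T}, W:{T} ∩→ {T}; cost 0
[col 5] BQW: children BW:{T}, Q:{T} ∩→ {T}; cost 0
[col 5] HT: children H:{G}, T:{G} ∩→ {G}; cost 0
[col 5] HJT: children HT:{G}, J:{C} ∪→ {C,G}; cost 1
[col 5] BHJQTW: children BQW:{T}, HJT:{C,G} ∪→ {C,G,T}; cost 1
[col 6] BW: children B:{G}, W:{C} ∪→ {C,G}; cost 1
[col 6] BQW: children BW:{C,G}, Q:{C} ∩→ {C}; cost 0
[col 6] HT: children H:{C}, T:{A} ∪→ {A,C}; cost 1
[col 6] HJT: children HT:{A,C}, J:{C} ∩→ {C}; cost 0
[col 6] BHJQTW: children BQW:{C}, HJT:{C} ∩→ {C}; cost 0
per-site changes: [2, 4, 2, 3, 3, 2, 2]; total = 18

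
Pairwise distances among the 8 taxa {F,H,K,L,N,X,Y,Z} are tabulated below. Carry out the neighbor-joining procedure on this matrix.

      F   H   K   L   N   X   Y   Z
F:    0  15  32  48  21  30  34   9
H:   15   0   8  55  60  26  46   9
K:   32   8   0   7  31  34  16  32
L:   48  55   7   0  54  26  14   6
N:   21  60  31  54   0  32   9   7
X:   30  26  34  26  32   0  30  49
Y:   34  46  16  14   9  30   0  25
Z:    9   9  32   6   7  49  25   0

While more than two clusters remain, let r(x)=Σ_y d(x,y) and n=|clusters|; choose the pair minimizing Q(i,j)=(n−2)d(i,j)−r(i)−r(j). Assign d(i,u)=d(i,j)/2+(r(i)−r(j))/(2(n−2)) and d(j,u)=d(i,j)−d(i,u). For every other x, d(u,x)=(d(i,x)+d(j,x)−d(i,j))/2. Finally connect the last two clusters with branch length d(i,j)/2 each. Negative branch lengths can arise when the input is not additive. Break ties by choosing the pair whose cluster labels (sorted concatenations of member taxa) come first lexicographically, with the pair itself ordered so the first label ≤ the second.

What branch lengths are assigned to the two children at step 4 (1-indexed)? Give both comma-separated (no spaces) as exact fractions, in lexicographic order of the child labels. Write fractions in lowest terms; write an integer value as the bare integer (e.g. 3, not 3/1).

1. join N+Y (d=9, Q=-334) ⇒ NY; edges |N|=47/6, |Y|=7/6
  updated: d(F,NY)=23, d(H,NY)=97/2, d(K,NY)=19, d(L,NY)=59/2, d(NY,X)=53/2, d(NY,Z)=23/2
2. join K+L (d=7, Q=-537/2) ⇒ KL; edges |K|=-9/20, |L|=149/20
  updated: d(F,KL)=73/2, d(H,KL)=28, d(KL,NY)=83/4, d(KL,X)=53/2, d(KL,Z)=31/2
3. join H+Z (d=9, Q=-369/2) ⇒ HZ; edges |H|=137/16, |Z|=7/16
  updated: d(F,HZ)=15/2, d(HZ,KL)=69/4, d(HZ,NY)=51/2, d(HZ,X)=33
4. join F+HZ (d=15/2, Q=-631/4) ⇒ FHZ; edges |F|=145/24, |HZ|=35/24
  updated: d(FHZ,KL)=185/8, d(FHZ,NY)=41/2, d(FHZ,X)=111/4
5. join FHZ+NY (d=41/2, Q=-785/8) ⇒ FHNYZ; edges |FHZ|=357/32, |NY|=299/32
  updated: d(FHNYZ,KL)=187/16, d(FHNYZ,X)=135/8
6. join FHNYZ+KL (d=187/16, Q=-881/16) ⇒ FHKLNYZ; edges |FHNYZ|=33/32, |KL|=341/32
  updated: d(FHKLNYZ,X)=507/32
7. join FHKLNYZ+X (d=507/32) ⇒ FHKLNXYZ; edges |FHKLNYZ|=507/64, |X|=507/64
final tree: ((((F:145/24,(H:137/16,Z:7/16):35/24):357/32,(N:47/6,Y:7/6):299/32):33/32,(K:-9/20,L:149/20):341/32):507/64,X:507/64)
total length: 2577/32

145/24,35/24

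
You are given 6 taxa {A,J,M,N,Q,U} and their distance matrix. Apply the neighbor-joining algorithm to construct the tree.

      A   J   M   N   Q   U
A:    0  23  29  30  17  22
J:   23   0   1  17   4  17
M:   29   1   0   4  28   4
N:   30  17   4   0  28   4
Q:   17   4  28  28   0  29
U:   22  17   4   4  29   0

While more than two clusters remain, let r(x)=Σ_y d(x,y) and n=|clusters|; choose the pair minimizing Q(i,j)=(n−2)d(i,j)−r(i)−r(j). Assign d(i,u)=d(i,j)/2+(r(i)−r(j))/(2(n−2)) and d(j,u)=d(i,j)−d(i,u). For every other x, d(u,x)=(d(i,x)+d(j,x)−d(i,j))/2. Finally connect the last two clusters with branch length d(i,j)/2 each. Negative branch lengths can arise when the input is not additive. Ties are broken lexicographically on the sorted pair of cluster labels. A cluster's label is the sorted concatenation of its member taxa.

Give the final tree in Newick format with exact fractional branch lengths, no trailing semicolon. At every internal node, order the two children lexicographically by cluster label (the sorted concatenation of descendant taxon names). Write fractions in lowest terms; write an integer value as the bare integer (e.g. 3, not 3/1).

1. join A+Q (d=17, Q=-159) ⇒ AQ; edges |A|=83/8, |Q|=53/8
  updated: d(AQ,J)=5, d(AQ,M)=20, d(AQ,N)=41/2, d(AQ,U)=17
2. join AQ+J (d=5, Q=-175/2) ⇒ AJQ; edges |AQ|=25/4, |J|=-5/4
  updated: d(AJQ,M)=8, d(AJQ,N)=65/4, d(AJQ,U)=29/2
3. join AJQ+M (d=8, Q=-155/4) ⇒ AJMQ; edges |AJQ|=155/16, |M|=-27/16
  updated: d(AJMQ,N)=49/8, d(AJMQ,U)=21/4
4. join AJMQ+N (d=49/8, Q=-123/8) ⇒ AJMNQ; edges |AJMQ|=59/16, |N|=39/16
  updated: d(AJMNQ,U)=25/16
5. join AJMNQ+U (d=25/16) ⇒ AJMNQU; edges |AJMNQ|=25/32, |U|=25/32
final tree: (((((A:83/8,Q:53/8):25/4,J:-5/4):155/16,M:-27/16):59/16,N:39/16):25/32,U:25/32)
total length: 603/16

(((((A:83/8,Q:53/8):25/4,J:-5/4):155/16,M:-27/16):59/16,N:39/16):25/32,U:25/32)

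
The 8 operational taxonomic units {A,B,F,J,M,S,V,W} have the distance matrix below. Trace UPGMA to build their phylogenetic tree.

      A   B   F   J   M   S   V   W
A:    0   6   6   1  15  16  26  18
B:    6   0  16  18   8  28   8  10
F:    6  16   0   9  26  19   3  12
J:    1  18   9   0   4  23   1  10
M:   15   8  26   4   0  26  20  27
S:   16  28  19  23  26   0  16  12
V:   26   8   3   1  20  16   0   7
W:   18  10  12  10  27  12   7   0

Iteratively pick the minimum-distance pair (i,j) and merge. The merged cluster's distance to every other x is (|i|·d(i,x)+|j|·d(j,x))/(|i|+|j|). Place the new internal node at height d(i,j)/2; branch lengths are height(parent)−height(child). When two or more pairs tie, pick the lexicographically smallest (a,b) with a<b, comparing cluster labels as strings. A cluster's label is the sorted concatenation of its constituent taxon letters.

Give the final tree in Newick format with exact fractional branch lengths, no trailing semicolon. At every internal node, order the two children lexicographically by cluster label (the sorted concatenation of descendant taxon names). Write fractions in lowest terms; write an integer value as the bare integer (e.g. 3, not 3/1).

step 1: merge (A,J) at d=1; branch lengths A→1/2, J→1/2; new cluster AJ
  updated: d(AJ,B)=12, d(AJ,F)=15/2, d(AJ,M)=19/2, d(AJ,S)=39/2, d(AJ,V)=27/2, d(AJ,W)=14
step 2: merge (F,V) at d=3; branch lengths F→3/2, V→3/2; new cluster FV
  updated: d(AJ,FV)=21/2, d(B,FV)=12, d(FV,M)=23, d(FV,S)=35/2, d(FV,W)=19/2
step 3: merge (B,M) at d=8; branch lengths B→4, M→4; new cluster BM
  updated: d(AJ,BM)=43/4, d(BM,FV)=35/2, d(BM,S)=27, d(BM,W)=37/2
step 4: merge (FV,W) at d=19/2; branch lengths FV→13/4, W→19/4; new cluster FVW
  updated: d(AJ,FVW)=35/3, d(BM,FVW)=107/6, d(FVW,S)=47/3
step 5: merge (AJ,BM) at d=43/4; branch lengths AJ→39/8, BM→11/8; new cluster ABJM
  updated: d(ABJM,FVW)=59/4, d(ABJM,S)=93/4
step 6: merge (ABJM,FVW) at d=59/4; branch lengths ABJM→2, FVW→21/8; new cluster ABFJMVW
  updated: d(ABFJMVW,S)=20
step 7: merge (ABFJMVW,S) at d=20; branch lengths ABFJMVW→21/8, S→10; new cluster ABFJMSVW
final tree: ((((A:1/2,J:1/2):39/8,(B:4,M:4):11/8):2,((F:3/2,V:3/2):13/4,W:19/4):21/8):21/8,S:10)
total length: 87/2

((((A:1/2,J:1/2):39/8,(B:4,M:4):11/8):2,((F:3/2,V:3/2):13/4,W:19/4):21/8):21/8,S:10)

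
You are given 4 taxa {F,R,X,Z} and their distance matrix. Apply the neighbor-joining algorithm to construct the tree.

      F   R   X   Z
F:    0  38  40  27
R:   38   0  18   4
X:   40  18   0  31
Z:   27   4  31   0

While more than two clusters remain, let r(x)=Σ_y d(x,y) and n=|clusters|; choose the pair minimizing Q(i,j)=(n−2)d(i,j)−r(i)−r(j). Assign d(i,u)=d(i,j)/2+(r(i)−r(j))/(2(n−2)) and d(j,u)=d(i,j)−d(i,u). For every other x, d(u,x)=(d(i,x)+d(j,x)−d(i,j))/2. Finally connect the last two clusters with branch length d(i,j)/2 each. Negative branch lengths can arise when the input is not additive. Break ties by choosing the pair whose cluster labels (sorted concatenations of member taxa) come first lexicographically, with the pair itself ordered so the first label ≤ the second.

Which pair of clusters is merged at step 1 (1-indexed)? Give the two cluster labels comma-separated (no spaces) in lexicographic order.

F,X

step 1: merge (F,X) at d=40, Q=-114; branch lengths F→24, X→16; new cluster FX
  updated: d(FX,R)=8, d(FX,Z)=9
step 2: merge (FX,R) at d=8, Q=-21; branch lengths FX→13/2, R→3/2; new cluster FRX
  updated: d(FRX,Z)=5/2
step 3: merge (FRX,Z) at d=5/2; branch lengths FRX→5/4, Z→5/4; new cluster FRXZ
final tree: (((F:24,X:16):13/2,R:3/2):5/4,Z:5/4)
total length: 101/2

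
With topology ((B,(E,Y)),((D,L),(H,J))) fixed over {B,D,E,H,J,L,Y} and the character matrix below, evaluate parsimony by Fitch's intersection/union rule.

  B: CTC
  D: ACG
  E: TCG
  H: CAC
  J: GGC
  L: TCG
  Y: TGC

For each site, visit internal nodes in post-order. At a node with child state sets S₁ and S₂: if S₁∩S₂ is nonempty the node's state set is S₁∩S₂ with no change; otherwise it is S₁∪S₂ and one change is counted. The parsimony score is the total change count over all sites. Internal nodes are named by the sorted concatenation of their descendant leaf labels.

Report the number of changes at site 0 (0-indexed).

4

[col 0] EY: children E:{T}, Y:{T} ∩→ {T}; cost 0
[col 0] BEY: children B:{C}, EY:{T} ∪→ {C,T}; cost 1
[col 0] DL: children D:{A}, L:{T} ∪→ {A,T}; cost 1
[col 0] HJ: children H:{C}, J:{G} ∪→ {C,G}; cost 1
[col 0] DHJL: children DL:{A,T}, HJ:{C,G} ∪→ {A,C,G,T}; cost 1
[col 0] BDEHJLY: children BEY:{C,T}, DHJL:{A,C,G,T} ∩→ {C,T}; cost 0
[col 1] EY: children E:{C}, Y:{G} ∪→ {C,G}; cost 1
[col 1] BEY: children B:{T}, EY:{C,G} ∪→ {C,G,T}; cost 1
[col 1] DL: children D:{C}, L:{C} ∩→ {C}; cost 0
[col 1] HJ: children H:{A}, J:{G} ∪→ {A,G}; cost 1
[col 1] DHJL: children DL:{C}, HJ:{A,G} ∪→ {A,C,G}; cost 1
[col 1] BDEHJLY: children BEY:{C,G,T}, DHJL:{A,C,G} ∩→ {C,G}; cost 0
[col 2] EY: children E:{G}, Y:{C} ∪→ {C,G}; cost 1
[col 2] BEY: children B:{C}, EY:{C,G} ∩→ {C}; cost 0
[col 2] DL: children D:{G}, L:{G} ∩→ {G}; cost 0
[col 2] HJ: children H:{C}, J:{C} ∩→ {C}; cost 0
[col 2] DHJL: children DL:{G}, HJ:{C} ∪→ {C,G}; cost 1
[col 2] BDEHJLY: children BEY:{C}, DHJL:{C,G} ∩→ {C}; cost 0
per-site changes: [4, 4, 2]; total = 10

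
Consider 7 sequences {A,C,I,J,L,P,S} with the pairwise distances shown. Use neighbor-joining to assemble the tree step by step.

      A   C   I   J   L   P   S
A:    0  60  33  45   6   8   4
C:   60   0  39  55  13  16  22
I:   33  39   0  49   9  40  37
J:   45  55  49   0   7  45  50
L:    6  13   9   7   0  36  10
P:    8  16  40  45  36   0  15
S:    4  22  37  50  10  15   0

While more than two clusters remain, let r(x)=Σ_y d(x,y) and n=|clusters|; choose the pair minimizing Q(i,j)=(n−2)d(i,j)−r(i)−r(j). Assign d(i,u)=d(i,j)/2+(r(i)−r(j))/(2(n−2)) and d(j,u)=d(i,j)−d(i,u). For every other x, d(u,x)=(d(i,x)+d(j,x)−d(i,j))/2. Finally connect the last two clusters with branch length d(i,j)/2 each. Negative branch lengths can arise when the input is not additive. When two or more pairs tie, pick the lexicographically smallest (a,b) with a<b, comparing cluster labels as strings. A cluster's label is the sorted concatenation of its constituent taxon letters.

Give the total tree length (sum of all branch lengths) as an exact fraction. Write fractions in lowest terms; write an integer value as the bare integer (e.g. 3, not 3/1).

iteration 1: select J,L (d=7, Q=-297); attach at lengths (41/2, -27/2); label the merged cluster JL
  updated: d(A,JL)=22, d(C,JL)=61/2, d(I,JL)=51/2, d(JL,P)=37, d(JL,S)=53/2
iteration 2: select C,P (d=16, Q=-439/2); attach at lengths (231/16, 25/16); label the merged cluster CP
  updated: d(A,CP)=26, d(CP,I)=63/2, d(CP,JL)=103/4, d(CP,S)=21/2
iteration 3: select A,S (d=4, Q=-151); attach at lengths (19/6, 5/6); label the merged cluster AS
  updated: d(AS,CP)=65/4, d(AS,I)=33, d(AS,JL)=89/4
iteration 4: select AS,CP (d=65/4, Q=-225/2); attach at lengths (61/8, 69/8); label the merged cluster ACPS
  updated: d(ACPS,I)=193/8, d(ACPS,JL)=127/8
iteration 5: select ACPS,I (d=193/8, Q=-131/2); attach at lengths (29/4, 135/8); label the merged cluster ACIPS
  updated: d(ACIPS,JL)=69/8
iteration 6: select ACIPS,JL (d=69/8); attach at lengths (69/16, 69/16); label the merged cluster ACIJLPS
final tree: ((((A:19/6,S:5/6):61/8,(C:231/16,P:25/16):69/8):29/4,I:135/8):69/16,(J:41/2,L:-27/2):69/16)
total length: 76

76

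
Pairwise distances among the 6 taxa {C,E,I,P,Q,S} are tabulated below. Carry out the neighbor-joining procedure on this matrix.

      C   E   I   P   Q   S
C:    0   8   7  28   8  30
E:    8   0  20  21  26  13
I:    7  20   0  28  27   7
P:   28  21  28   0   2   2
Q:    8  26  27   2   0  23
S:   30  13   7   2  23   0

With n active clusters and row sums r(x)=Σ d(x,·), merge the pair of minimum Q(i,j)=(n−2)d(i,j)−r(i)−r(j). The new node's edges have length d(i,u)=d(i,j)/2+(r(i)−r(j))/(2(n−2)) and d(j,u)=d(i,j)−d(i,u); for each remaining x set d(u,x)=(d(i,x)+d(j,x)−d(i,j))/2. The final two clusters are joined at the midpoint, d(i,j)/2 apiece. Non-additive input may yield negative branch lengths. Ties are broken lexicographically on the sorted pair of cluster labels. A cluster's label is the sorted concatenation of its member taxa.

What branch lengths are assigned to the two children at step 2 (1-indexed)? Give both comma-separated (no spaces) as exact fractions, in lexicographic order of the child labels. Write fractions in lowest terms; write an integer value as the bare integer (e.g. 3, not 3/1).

1. join P+Q (d=2, Q=-159) ⇒ PQ; edges |P|=3/8, |Q|=13/8
  updated: d(C,PQ)=17, d(E,PQ)=45/2, d(I,PQ)=53/2, d(PQ,S)=23/2
2. join PQ+S (d=23/2, Q=-209/2) ⇒ PQS; edges |PQ|=101/12, |S|=37/12
  updated: d(C,PQS)=71/4, d(E,PQS)=12, d(I,PQS)=11
3. join C+E (d=8, Q=-227/4) ⇒ CE; edges |C|=35/16, |E|=93/16
  updated: d(CE,I)=19/2, d(CE,PQS)=87/8
4. join CE+I (d=19/2, Q=-251/8) ⇒ CEI; edges |CE|=75/16, |I|=77/16
  updated: d(CEI,PQS)=99/16
5. join CEI+PQS (d=99/16) ⇒ CEIPQS; edges |CEI|=99/32, |PQS|=99/32
final tree: (((C:35/16,E:93/16):75/16,I:77/16):99/32,((P:3/8,Q:13/8):101/12,S:37/12):99/32)
total length: 595/16

101/12,37/12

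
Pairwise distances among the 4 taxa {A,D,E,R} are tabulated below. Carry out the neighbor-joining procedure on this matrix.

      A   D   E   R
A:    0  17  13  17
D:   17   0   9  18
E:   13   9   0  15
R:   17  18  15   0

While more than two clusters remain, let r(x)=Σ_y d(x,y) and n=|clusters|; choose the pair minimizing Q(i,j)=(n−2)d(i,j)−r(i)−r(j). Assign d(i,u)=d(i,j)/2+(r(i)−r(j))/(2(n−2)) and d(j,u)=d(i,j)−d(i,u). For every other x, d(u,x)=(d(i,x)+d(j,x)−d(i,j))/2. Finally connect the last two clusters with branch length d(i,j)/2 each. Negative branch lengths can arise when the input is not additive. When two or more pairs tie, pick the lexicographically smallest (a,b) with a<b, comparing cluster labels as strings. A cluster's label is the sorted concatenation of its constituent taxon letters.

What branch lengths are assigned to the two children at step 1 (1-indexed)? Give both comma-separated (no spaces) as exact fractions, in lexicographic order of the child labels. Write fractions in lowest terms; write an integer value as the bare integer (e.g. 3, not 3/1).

step 1: merge (A,R) at d=17, Q=-63; branch lengths A→31/4, R→37/4; new cluster AR
  updated: d(AR,D)=9, d(AR,E)=11/2
step 2: merge (AR,D) at d=9, Q=-47/2; branch lengths AR→11/4, D→25/4; new cluster ADR
  updated: d(ADR,E)=11/4
step 3: merge (ADR,E) at d=11/4; branch lengths ADR→11/8, E→11/8; new cluster ADER
final tree: (((A:31/4,R:37/4):11/4,D:25/4):11/8,E:11/8)
total length: 115/4

31/4,37/4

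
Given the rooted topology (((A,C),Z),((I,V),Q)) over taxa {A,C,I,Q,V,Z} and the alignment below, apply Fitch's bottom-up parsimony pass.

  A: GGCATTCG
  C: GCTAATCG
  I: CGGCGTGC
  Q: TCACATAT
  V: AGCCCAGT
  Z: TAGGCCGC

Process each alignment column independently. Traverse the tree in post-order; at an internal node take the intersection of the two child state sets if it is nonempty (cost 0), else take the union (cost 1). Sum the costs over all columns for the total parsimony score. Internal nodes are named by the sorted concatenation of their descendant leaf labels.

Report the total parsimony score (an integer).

AC@0: {G} ∩ {G} = {G} (intersection, +0)
ACZ@0: {G} ∪ {T} = {G,T} (union, +1)
IV@0: {C} ∪ {A} = {A,C} (union, +1)
IQV@0: {A,C} ∪ {T} = {A,C,T} (union, +1)
ACIQVZ@0: {G,T} ∩ {A,C,T} = {T} (intersection, +0)
AC@1: {G} ∪ {C} = {C,G} (union, +1)
ACZ@1: {C,G} ∪ {A} = {A,C,G} (union, +1)
IV@1: {G} ∩ {G} = {G} (intersection, +0)
IQV@1: {G} ∪ {C} = {C,G} (union, +1)
ACIQVZ@1: {A,C,G} ∩ {C,G} = {C,G} (intersection, +0)
AC@2: {C} ∪ {T} = {C,T} (union, +1)
ACZ@2: {C,T} ∪ {G} = {C,G,T} (union, +1)
IV@2: {G} ∪ {C} = {C,G} (union, +1)
IQV@2: {C,G} ∪ {A} = {A,C,G} (union, +1)
ACIQVZ@2: {C,G,T} ∩ {A,C,G} = {C,G} (intersection, +0)
AC@3: {A} ∩ {A} = {A} (intersection, +0)
ACZ@3: {A} ∪ {G} = {A,G} (union, +1)
IV@3: {C} ∩ {C} = {C} (intersection, +0)
IQV@3: {C} ∩ {C} = {C} (intersection, +0)
ACIQVZ@3: {A,G} ∪ {C} = {A,C,G} (union, +1)
AC@4: {T} ∪ {A} = {A,T} (union, +1)
ACZ@4: {A,T} ∪ {C} = {A,C,T} (union, +1)
IV@4: {G} ∪ {C} = {C,G} (union, +1)
IQV@4: {C,G} ∪ {A} = {A,C,G} (union, +1)
ACIQVZ@4: {A,C,T} ∩ {A,C,G} = {A,C} (intersection, +0)
AC@5: {T} ∩ {T} = {T} (intersection, +0)
ACZ@5: {T} ∪ {C} = {C,T} (union, +1)
IV@5: {T} ∪ {A} = {A,T} (union, +1)
IQV@5: {A,T} ∩ {T} = {T} (intersection, +0)
ACIQVZ@5: {C,T} ∩ {T} = {T} (intersection, +0)
AC@6: {C} ∩ {C} = {C} (intersection, +0)
ACZ@6: {C} ∪ {G} = {C,G} (union, +1)
IV@6: {G} ∩ {G} = {G} (intersection, +0)
IQV@6: {G} ∪ {A} = {A,G} (union, +1)
ACIQVZ@6: {C,G} ∩ {A,G} = {G} (intersection, +0)
AC@7: {G} ∩ {G} = {G} (intersection, +0)
ACZ@7: {G} ∪ {C} = {C,G} (union, +1)
IV@7: {C} ∪ {T} = {C,T} (union, +1)
IQV@7: {C,T} ∩ {T} = {T} (intersection, +0)
ACIQVZ@7: {C,G} ∪ {T} = {C,G,T} (union, +1)
per-site changes: [3, 3, 4, 2, 4, 2, 2, 3]; total = 23

23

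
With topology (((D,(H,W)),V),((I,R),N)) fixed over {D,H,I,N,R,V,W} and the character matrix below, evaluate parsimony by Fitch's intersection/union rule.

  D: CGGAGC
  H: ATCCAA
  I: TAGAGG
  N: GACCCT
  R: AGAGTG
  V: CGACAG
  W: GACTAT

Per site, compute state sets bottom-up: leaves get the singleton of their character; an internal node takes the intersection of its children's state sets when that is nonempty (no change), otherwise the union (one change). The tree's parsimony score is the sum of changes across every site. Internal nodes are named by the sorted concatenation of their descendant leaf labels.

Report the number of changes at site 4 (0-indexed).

4

site 0, node HW: H={A} ∪ W={G} → {A,G} (+1)
site 0, node DHW: D={C} ∪ HW={A,G} → {A,C,G} (+1)
site 0, node DHVW: DHW={A,C,G} ∩ V={C} → {C} (+0)
site 0, node IR: I={T} ∪ R={A} → {A,T} (+1)
site 0, node INR: IR={A,T} ∪ N={G} → {A,G,T} (+1)
site 0, node DHINRVW: DHVW={C} ∪ INR={A,G,T} → {A,C,G,T} (+1)
site 1, node HW: H={T} ∪ W={A} → {A,T} (+1)
site 1, node DHW: D={G} ∪ HW={A,T} → {A,G,T} (+1)
site 1, node DHVW: DHW={A,G,T} ∩ V={G} → {G} (+0)
site 1, node IR: I={A} ∪ R={G} → {A,G} (+1)
site 1, node INR: IR={A,G} ∩ N={A} → {A} (+0)
site 1, node DHINRVW: DHVW={G} ∪ INR={A} → {A,G} (+1)
site 2, node HW: H={C} ∩ W={C} → {C} (+0)
site 2, node DHW: D={G} ∪ HW={C} → {C,G} (+1)
site 2, node DHVW: DHW={C,G} ∪ V={A} → {A,C,G} (+1)
site 2, node IR: I={G} ∪ R={A} → {A,G} (+1)
site 2, node INR: IR={A,G} ∪ N={C} → {A,C,G} (+1)
site 2, node DHINRVW: DHVW={A,C,G} ∩ INR={A,C,G} → {A,C,G} (+0)
site 3, node HW: H={C} ∪ W={T} → {C,T} (+1)
site 3, node DHW: D={A} ∪ HW={C,T} → {A,C,T} (+1)
site 3, node DHVW: DHW={A,C,T} ∩ V={C} → {C} (+0)
site 3, node IR: I={A} ∪ R={G} → {A,G} (+1)
site 3, node INR: IR={A,G} ∪ N={C} → {A,C,G} (+1)
site 3, node DHINRVW: DHVW={C} ∩ INR={A,C,G} → {C} (+0)
site 4, node HW: H={A} ∩ W={A} → {A} (+0)
site 4, node DHW: D={G} ∪ HW={A} → {A,G} (+1)
site 4, node DHVW: DHW={A,G} ∩ V={A} → {A} (+0)
site 4, node IR: I={G} ∪ R={T} → {G,T} (+1)
site 4, node INR: IR={G,T} ∪ N={C} → {C,G,T} (+1)
site 4, node DHINRVW: DHVW={A} ∪ INR={C,G,T} → {A,C,G,T} (+1)
site 5, node HW: H={A} ∪ W={T} → {A,T} (+1)
site 5, node DHW: D={C} ∪ HW={A,T} → {A,C,T} (+1)
site 5, node DHVW: DHW={A,C,T} ∪ V={G} → {A,C,G,T} (+1)
site 5, node IR: I={G} ∩ R={G} → {G} (+0)
site 5, node INR: IR={G} ∪ N={T} → {G,T} (+1)
site 5, node DHINRVW: DHVW={A,C,G,T} ∩ INR={G,T} → {G,T} (+0)
per-site changes: [5, 4, 4, 4, 4, 4]; total = 25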